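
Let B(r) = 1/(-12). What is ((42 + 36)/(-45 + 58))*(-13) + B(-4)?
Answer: -937/12 ≈ -78.083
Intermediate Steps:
B(r) = -1/12
((42 + 36)/(-45 + 58))*(-13) + B(-4) = ((42 + 36)/(-45 + 58))*(-13) - 1/12 = (78/13)*(-13) - 1/12 = (78*(1/13))*(-13) - 1/12 = 6*(-13) - 1/12 = -78 - 1/12 = -937/12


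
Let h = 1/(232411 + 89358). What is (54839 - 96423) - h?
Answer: -13380442097/321769 ≈ -41584.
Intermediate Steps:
h = 1/321769 ≈ 3.1078e-6
(54839 - 96423) - h = (54839 - 96423) - 1*1/321769 = -41584 - 1/321769 = -13380442097/321769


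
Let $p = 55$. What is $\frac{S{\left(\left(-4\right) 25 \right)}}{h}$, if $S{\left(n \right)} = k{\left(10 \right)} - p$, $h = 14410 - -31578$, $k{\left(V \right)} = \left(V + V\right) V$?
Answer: $\frac{145}{45988} \approx 0.003153$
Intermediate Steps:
$k{\left(V \right)} = 2 V^{2}$ ($k{\left(V \right)} = 2 V V = 2 V^{2}$)
$h = 45988$ ($h = 14410 + 31578 = 45988$)
$S{\left(n \right)} = 145$ ($S{\left(n \right)} = 2 \cdot 10^{2} - 55 = 2 \cdot 100 - 55 = 200 - 55 = 145$)
$\frac{S{\left(\left(-4\right) 25 \right)}}{h} = \frac{145}{45988}$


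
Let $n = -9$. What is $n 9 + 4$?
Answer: $-77$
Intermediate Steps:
$n 9 + 4 = \left(-9\right) 9 + 4 = -81 + 4 = -77$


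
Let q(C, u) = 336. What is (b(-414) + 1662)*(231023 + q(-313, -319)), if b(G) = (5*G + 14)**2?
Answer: 978370476482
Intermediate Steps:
b(G) = (14 + 5*G)**2
(b(-414) + 1662)*(231023 + q(-313, -319)) = ((14 + 5*(-414))**2 + 1662)*(231023 + 336) = ((14 - 2070)**2 + 1662)*231359 = ((-2056)**2 + 1662)*231359 = (4227136 + 1662)*231359 = 4228798*231359 = 978370476482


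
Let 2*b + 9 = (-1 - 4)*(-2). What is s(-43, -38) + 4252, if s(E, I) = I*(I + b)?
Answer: 5677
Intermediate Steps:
b = ½ (b = -9/2 + ((-1 - 4)*(-2))/2 = -9/2 + (-5*(-2))/2 = -9/2 + (½)*10 = -9/2 + 5 = ½ ≈ 0.50000)
s(E, I) = I*(½ + I) (s(E, I) = I*(I + ½) = I*(½ + I))
s(-43, -38) + 4252 = -38*(½ - 38) + 4252 = -38*(-75/2) + 4252 = 1425 + 4252 = 5677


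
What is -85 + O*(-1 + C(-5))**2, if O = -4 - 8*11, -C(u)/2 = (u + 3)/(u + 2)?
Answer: -5273/9 ≈ -585.89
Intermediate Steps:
C(u) = -2*(3 + u)/(2 + u) (C(u) = -2*(u + 3)/(u + 2) = -2*(3 + u)/(2 + u))
O = -92 (O = -4 - 88 = -92)
-85 + O*(-1 + C(-5))**2 = -85 - 92*(-1 + 2*(-3 - 1*(-5))/(2 - 5))**2 = -85 - 92*(-1 + 2*(-3 + 5)/(-3))**2 = -85 - 92*(-1 + 2*(-1/3)*2)**2 = -85 - 92*(-1 - 4/3)**2 = -85 - 92*(-7/3)**2 = -85 - 92*49/9 = -85 - 4508/9 = -5273/9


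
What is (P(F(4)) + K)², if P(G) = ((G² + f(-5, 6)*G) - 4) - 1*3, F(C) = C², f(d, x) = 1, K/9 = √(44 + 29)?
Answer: 76138 + 4770*√73 ≈ 1.1689e+5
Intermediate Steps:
K = 9*√73 (K = 9*√(44 + 29) = 9*√73 ≈ 76.896)
P(G) = -7 + G + G² (P(G) = ((G² + 1*G) - 4) - 1*3 = ((G² + G) - 4) - 3 = ((G + G²) - 4) - 3 = (-4 + G + G²) - 3 = -7 + G + G²)
(P(F(4)) + K)² = ((-7 + 4² + (4²)²) + 9*√73)² = ((-7 + 16 + 16²) + 9*√73)² = ((-7 + 16 + 256) + 9*√73)² = (265 + 9*√73)²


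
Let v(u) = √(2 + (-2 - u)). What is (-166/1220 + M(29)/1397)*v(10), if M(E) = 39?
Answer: -92161*I*√10/852170 ≈ -0.342*I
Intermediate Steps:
v(u) = √(-u)
(-166/1220 + M(29)/1397)*v(10) = (-166/1220 + 39/1397)*√(-1*10) = (-166*1/1220 + 39*(1/1397))*√(-10) = (-83/610 + 39/1397)*(I*√10) = -92161*I*√10/852170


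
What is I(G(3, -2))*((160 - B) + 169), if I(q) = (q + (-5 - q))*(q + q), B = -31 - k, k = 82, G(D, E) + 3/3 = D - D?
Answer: 4420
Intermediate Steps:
G(D, E) = -1 (G(D, E) = -1 + (D - D) = -1 + 0 = -1)
B = -113 (B = -31 - 1*82 = -31 - 82 = -113)
I(q) = -10*q
I(G(3, -2))*((160 - B) + 169) = (-10*(-1))*((160 - 1*(-113)) + 169) = 10*((160 + 113) + 169) = 10*(273 + 169) = 10*442 = 4420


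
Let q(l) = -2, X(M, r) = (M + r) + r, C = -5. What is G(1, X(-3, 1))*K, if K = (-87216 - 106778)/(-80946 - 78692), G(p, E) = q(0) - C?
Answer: 290991/79819 ≈ 3.6456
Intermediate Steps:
X(M, r) = M + 2*r
G(p, E) = 3 (G(p, E) = -2 - 1*(-5) = -2 + 5 = 3)
K = 96997/79819 (K = -193994/(-159638) = -193994*(-1/159638) = 96997/79819 ≈ 1.2152)
G(1, X(-3, 1))*K = 3*(96997/79819) = 290991/79819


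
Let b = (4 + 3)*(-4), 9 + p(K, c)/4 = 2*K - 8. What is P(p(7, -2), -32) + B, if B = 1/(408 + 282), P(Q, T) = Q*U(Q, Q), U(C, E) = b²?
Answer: -6491519/690 ≈ -9408.0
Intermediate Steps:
p(K, c) = -68 + 8*K (p(K, c) = -36 + 4*(2*K - 8) = -36 + 4*(-8 + 2*K) = -36 + (-32 + 8*K) = -68 + 8*K)
b = -28 (b = 7*(-4) = -28)
U(C, E) = 784 (U(C, E) = (-28)² = 784)
P(Q, T) = 784*Q (P(Q, T) = Q*784 = 784*Q)
B = 1/690 ≈ 0.0014493
P(p(7, -2), -32) + B = 784*(-68 + 8*7) + 1/690 = 784*(-68 + 56) + 1/690 = 784*(-12) + 1/690 = -9408 + 1/690 = -6491519/690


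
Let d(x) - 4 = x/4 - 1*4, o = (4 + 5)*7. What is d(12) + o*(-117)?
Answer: -7368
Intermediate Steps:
o = 63 (o = 9*7 = 63)
d(x) = x/4 (d(x) = 4 + (x/4 - 1*4) = 4 + (x*(¼) - 4) = 4 + (x/4 - 4) = 4 + (-4 + x/4) = x/4)
d(12) + o*(-117) = (¼)*12 + 63*(-117) = 3 - 7371 = -7368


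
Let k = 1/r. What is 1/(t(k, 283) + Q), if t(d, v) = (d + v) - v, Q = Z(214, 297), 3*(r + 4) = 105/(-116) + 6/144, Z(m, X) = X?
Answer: 8953/2656953 ≈ 0.0033696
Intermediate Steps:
r = -8953/2088 (r = -4 + (105/(-116) + 6/144)/3 = -4 + (105*(-1/116) + 6*(1/144))/3 = -4 + (-105/116 + 1/24)/3 = -4 + (1/3)*(-601/696) = -4 - 601/2088 = -8953/2088 ≈ -4.2878)
Q = 297
k = -2088/8953 (k = 1/(-8953/2088) = -2088/8953 ≈ -0.23322)
t(d, v) = d
1/(t(k, 283) + Q) = 1/(-2088/8953 + 297) = 1/(2656953/8953) = 8953/2656953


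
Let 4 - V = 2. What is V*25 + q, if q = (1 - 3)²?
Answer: 54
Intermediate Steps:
V = 2 (V = 4 - 1*2 = 4 - 2 = 2)
q = 4 (q = (-2)² = 4)
V*25 + q = 2*25 + 4 = 50 + 4 = 54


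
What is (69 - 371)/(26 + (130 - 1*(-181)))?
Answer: -302/337 ≈ -0.89614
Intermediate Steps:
(69 - 371)/(26 + (130 - 1*(-181))) = -302/(26 + (130 + 181)) = -302/(26 + 311) = -302/337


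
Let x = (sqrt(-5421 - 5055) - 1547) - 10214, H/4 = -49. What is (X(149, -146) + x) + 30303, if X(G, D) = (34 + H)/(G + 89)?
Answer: 2206417/119 + 6*I*sqrt(291) ≈ 18541.0 + 102.35*I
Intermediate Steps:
H = -196 (H = 4*(-49) = -196)
x = -11761 + 6*I*sqrt(291) (x = (sqrt(-10476) - 1547) - 10214 = (6*I*sqrt(291) - 1547) - 10214 = (-1547 + 6*I*sqrt(291)) - 10214 = -11761 + 6*I*sqrt(291) ≈ -11761.0 + 102.35*I)
X(G, D) = -162/(89 + G) (X(G, D) = (34 - 196)/(G + 89) = -162/(89 + G))
(X(149, -146) + x) + 30303 = (-162/(89 + 149) + (-11761 + 6*I*sqrt(291))) + 30303 = (-162/238 + (-11761 + 6*I*sqrt(291))) + 30303 = (-162*1/238 + (-11761 + 6*I*sqrt(291))) + 30303 = (-81/119 + (-11761 + 6*I*sqrt(291))) + 30303 = (-1399640/119 + 6*I*sqrt(291)) + 30303 = 2206417/119 + 6*I*sqrt(291)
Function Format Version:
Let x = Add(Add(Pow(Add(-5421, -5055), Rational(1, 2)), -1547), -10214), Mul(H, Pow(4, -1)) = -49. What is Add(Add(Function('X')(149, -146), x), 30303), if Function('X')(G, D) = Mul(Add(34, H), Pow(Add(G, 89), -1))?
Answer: Add(Rational(2206417, 119), Mul(6, I, Pow(291, Rational(1, 2)))) ≈ Add(18541., Mul(102.35, I))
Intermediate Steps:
H = -196 (H = Mul(4, -49) = -196)
x = Add(-11761, Mul(6, I, Pow(291, Rational(1, 2)))) (x = Add(Add(Pow(-10476, Rational(1, 2)), -1547), -10214) = Add(Add(Mul(6, I, Pow(291, Rational(1, 2))), -1547), -10214) = Add(Add(-1547, Mul(6, I, Pow(291, Rational(1, 2)))), -10214) = Add(-11761, Mul(6, I, Pow(291, Rational(1, 2)))) ≈ Add(-11761., Mul(102.35, I)))
Function('X')(G, D) = Mul(-162, Pow(Add(89, G), -1)) (Function('X')(G, D) = Mul(Add(34, -196), Pow(Add(G, 89), -1)) = Mul(-162, Pow(Add(89, G), -1)))
Add(Add(Function('X')(149, -146), x), 30303) = Add(Add(Mul(-162, Pow(Add(89, 149), -1)), Add(-11761, Mul(6, I, Pow(291, Rational(1, 2))))), 30303) = Add(Add(Mul(-162, Pow(238, -1)), Add(-11761, Mul(6, I, Pow(291, Rational(1, 2))))), 30303) = Add(Add(Mul(-162, Rational(1, 238)), Add(-11761, Mul(6, I, Pow(291, Rational(1, 2))))), 30303) = Add(Add(Rational(-81, 119), Add(-11761, Mul(6, I, Pow(291, Rational(1, 2))))), 30303) = Add(Add(Rational(-1399640, 119), Mul(6, I, Pow(291, Rational(1, 2)))), 30303) = Add(Rational(2206417, 119), Mul(6, I, Pow(291, Rational(1, 2))))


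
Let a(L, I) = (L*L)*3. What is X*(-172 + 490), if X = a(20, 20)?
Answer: 381600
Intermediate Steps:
a(L, I) = 3*L**2 (a(L, I) = L**2*3 = 3*L**2)
X = 1200 (X = 3*20**2 = 3*400 = 1200)
X*(-172 + 490) = 1200*(-172 + 490) = 1200*318 = 381600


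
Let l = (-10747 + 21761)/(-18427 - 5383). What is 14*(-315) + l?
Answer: -52506557/11905 ≈ -4410.5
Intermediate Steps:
l = -5507/11905 (l = 11014/(-23810) = 11014*(-1/23810) = -5507/11905 ≈ -0.46258)
14*(-315) + l = 14*(-315) - 5507/11905 = -4410 - 5507/11905 = -52506557/11905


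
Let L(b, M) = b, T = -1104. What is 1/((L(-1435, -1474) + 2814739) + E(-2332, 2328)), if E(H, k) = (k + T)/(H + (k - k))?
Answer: 583/1640155926 ≈ 3.5545e-7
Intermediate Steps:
E(H, k) = (-1104 + k)/H (E(H, k) = (k - 1104)/(H + (k - k)) = (-1104 + k)/(H + 0) = (-1104 + k)/H)
1/((L(-1435, -1474) + 2814739) + E(-2332, 2328)) = 1/((-1435 + 2814739) + (-1104 + 2328)/(-2332)) = 1/(2813304 - 1/2332*1224) = 1/(2813304 - 306/583) = 1/(1640155926/583) = 583/1640155926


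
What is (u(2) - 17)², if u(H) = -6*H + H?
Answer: 729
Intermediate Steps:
u(H) = -5*H
(u(2) - 17)² = (-5*2 - 17)² = (-10 - 17)² = (-27)² = 729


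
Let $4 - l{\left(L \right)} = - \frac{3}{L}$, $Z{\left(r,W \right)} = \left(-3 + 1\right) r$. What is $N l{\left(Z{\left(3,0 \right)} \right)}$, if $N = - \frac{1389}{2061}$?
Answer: $- \frac{3241}{1374} \approx -2.3588$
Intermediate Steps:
$Z{\left(r,W \right)} = - 2 r$
$N = - \frac{463}{687}$ ($N = \left(-1389\right) \frac{1}{2061} = - \frac{463}{687} \approx -0.67394$)
$l{\left(L \right)} = 4 + \frac{3}{L}$ ($l{\left(L \right)} = 4 - - \frac{3}{L} = 4 + \frac{3}{L}$)
$N l{\left(Z{\left(3,0 \right)} \right)} = - \frac{463 \left(4 + \frac{3}{\left(-2\right) 3}\right)}{687} = - \frac{463 \left(4 + \frac{3}{-6}\right)}{687} = - \frac{463 \left(4 + 3 \left(- \frac{1}{6}\right)\right)}{687} = - \frac{463 \left(4 - \frac{1}{2}\right)}{687} = \left(- \frac{463}{687}\right) \frac{7}{2} = - \frac{3241}{1374}$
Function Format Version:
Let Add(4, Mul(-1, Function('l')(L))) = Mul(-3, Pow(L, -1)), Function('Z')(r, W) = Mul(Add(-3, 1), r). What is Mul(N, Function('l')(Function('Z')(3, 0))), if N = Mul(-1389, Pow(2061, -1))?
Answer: Rational(-3241, 1374) ≈ -2.3588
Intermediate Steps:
Function('Z')(r, W) = Mul(-2, r)
N = Rational(-463, 687) (N = Mul(-1389, Rational(1, 2061)) = Rational(-463, 687) ≈ -0.67394)
Function('l')(L) = Add(4, Mul(3, Pow(L, -1))) (Function('l')(L) = Add(4, Mul(-1, Mul(-3, Pow(L, -1)))) = Add(4, Mul(3, Pow(L, -1))))
Mul(N, Function('l')(Function('Z')(3, 0))) = Mul(Rational(-463, 687), Add(4, Mul(3, Pow(Mul(-2, 3), -1)))) = Mul(Rational(-463, 687), Add(4, Mul(3, Pow(-6, -1)))) = Mul(Rational(-463, 687), Add(4, Mul(3, Rational(-1, 6)))) = Mul(Rational(-463, 687), Add(4, Rational(-1, 2))) = Mul(Rational(-463, 687), Rational(7, 2)) = Rational(-3241, 1374)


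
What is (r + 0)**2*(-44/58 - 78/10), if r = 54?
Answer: -3618756/145 ≈ -24957.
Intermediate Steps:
(r + 0)**2*(-44/58 - 78/10) = (54 + 0)**2*(-44/58 - 78/10) = 54**2*(-44*1/58 - 78*1/10) = 2916*(-22/29 - 39/5) = 2916*(-1241/145) = -3618756/145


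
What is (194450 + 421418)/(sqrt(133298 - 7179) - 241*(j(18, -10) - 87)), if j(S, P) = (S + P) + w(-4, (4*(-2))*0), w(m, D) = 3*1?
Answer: 11280238288/335349737 - 615868*sqrt(126119)/335349737 ≈ 32.985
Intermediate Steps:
w(m, D) = 3
j(S, P) = 3 + P + S (j(S, P) = (S + P) + 3 = (P + S) + 3 = 3 + P + S)
(194450 + 421418)/(sqrt(133298 - 7179) - 241*(j(18, -10) - 87)) = (194450 + 421418)/(sqrt(133298 - 7179) - 241*((3 - 10 + 18) - 87)) = 615868/(sqrt(126119) - 241*(11 - 87)) = 615868/(sqrt(126119) - 241*(-76)) = 615868/(sqrt(126119) + 18316) = 615868/(18316 + sqrt(126119))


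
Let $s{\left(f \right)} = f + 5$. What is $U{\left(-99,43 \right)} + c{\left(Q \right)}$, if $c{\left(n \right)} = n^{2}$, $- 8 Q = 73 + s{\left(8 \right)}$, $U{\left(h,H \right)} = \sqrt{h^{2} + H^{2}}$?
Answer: $\frac{1849}{16} + 5 \sqrt{466} \approx 223.5$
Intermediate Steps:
$s{\left(f \right)} = 5 + f$
$U{\left(h,H \right)} = \sqrt{H^{2} + h^{2}}$
$Q = - \frac{43}{4}$ ($Q = - \frac{73 + \left(5 + 8\right)}{8} = - \frac{73 + 13}{8} = \left(- \frac{1}{8}\right) 86 = - \frac{43}{4} \approx -10.75$)
$U{\left(-99,43 \right)} + c{\left(Q \right)} = \sqrt{43^{2} + \left(-99\right)^{2}} + \left(- \frac{43}{4}\right)^{2} = \sqrt{1849 + 9801} + \frac{1849}{16} = \sqrt{11650} + \frac{1849}{16} = 5 \sqrt{466} + \frac{1849}{16} = \frac{1849}{16} + 5 \sqrt{466}$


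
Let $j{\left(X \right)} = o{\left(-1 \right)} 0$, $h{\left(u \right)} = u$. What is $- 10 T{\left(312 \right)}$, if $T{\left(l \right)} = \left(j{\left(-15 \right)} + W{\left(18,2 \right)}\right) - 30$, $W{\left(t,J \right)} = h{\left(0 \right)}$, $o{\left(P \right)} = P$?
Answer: $300$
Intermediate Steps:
$W{\left(t,J \right)} = 0$
$j{\left(X \right)} = 0$ ($j{\left(X \right)} = \left(-1\right) 0 = 0$)
$T{\left(l \right)} = -30$ ($T{\left(l \right)} = \left(0 + 0\right) - 30 = 0 - 30 = -30$)
$- 10 T{\left(312 \right)} = \left(-10\right) \left(-30\right) = 300$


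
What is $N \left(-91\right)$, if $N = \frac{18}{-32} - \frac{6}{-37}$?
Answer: $\frac{21567}{592} \approx 36.431$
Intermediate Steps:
$N = - \frac{237}{592}$ ($N = 18 \left(- \frac{1}{32}\right) - - \frac{6}{37} = - \frac{9}{16} + \frac{6}{37} = - \frac{237}{592} \approx -0.40034$)
$N \left(-91\right) = \left(- \frac{237}{592}\right) \left(-91\right) = \frac{21567}{592}$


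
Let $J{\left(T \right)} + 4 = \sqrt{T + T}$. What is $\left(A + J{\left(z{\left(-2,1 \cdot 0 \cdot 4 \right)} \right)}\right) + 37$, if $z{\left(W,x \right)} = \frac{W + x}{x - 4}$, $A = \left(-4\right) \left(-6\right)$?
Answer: $58$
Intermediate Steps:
$A = 24$
$z{\left(W,x \right)} = \frac{W + x}{-4 + x}$
$J{\left(T \right)} = -4 + \sqrt{2} \sqrt{T}$ ($J{\left(T \right)} = -4 + \sqrt{T + T} = -4 + \sqrt{2 T} = -4 + \sqrt{2} \sqrt{T}$)
$\left(A + J{\left(z{\left(-2,1 \cdot 0 \cdot 4 \right)} \right)}\right) + 37 = \left(24 - \left(4 - \sqrt{2} \sqrt{\frac{-2 + 1 \cdot 0 \cdot 4}{-4 + 1 \cdot 0 \cdot 4}}\right)\right) + 37 = \left(24 - \left(4 - \sqrt{2} \sqrt{\frac{-2 + 0 \cdot 4}{-4 + 0 \cdot 4}}\right)\right) + 37 = \left(24 - \left(4 - \sqrt{2} \sqrt{\frac{-2 + 0}{-4 + 0}}\right)\right) + 37 = \left(24 - \left(4 - \sqrt{2} \sqrt{\frac{1}{-4} \left(-2\right)}\right)\right) + 37 = \left(24 - \left(4 - \sqrt{2} \sqrt{\left(- \frac{1}{4}\right) \left(-2\right)}\right)\right) + 37 = \left(24 - \left(4 - \frac{\sqrt{2}}{\sqrt{2}}\right)\right) + 37 = \left(24 - \left(4 - \sqrt{2} \frac{\sqrt{2}}{2}\right)\right) + 37 = \left(24 + \left(-4 + 1\right)\right) + 37 = \left(24 - 3\right) + 37 = 21 + 37 = 58$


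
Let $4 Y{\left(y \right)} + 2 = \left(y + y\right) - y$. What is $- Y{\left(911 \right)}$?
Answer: $- \frac{909}{4} \approx -227.25$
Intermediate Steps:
$Y{\left(y \right)} = - \frac{1}{2} + \frac{y}{4}$ ($Y{\left(y \right)} = - \frac{1}{2} + \frac{\left(y + y\right) - y}{4} = - \frac{1}{2} + \frac{2 y - y}{4} = - \frac{1}{2} + \frac{y}{4}$)
$- Y{\left(911 \right)} = - (- \frac{1}{2} + \frac{1}{4} \cdot 911) = - (- \frac{1}{2} + \frac{911}{4}) = \left(-1\right) \frac{909}{4} = - \frac{909}{4}$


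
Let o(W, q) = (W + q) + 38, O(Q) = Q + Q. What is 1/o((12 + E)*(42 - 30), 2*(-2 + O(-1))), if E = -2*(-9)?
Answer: 1/390 ≈ 0.0025641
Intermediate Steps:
E = 18
O(Q) = 2*Q
o(W, q) = 38 + W + q
1/o((12 + E)*(42 - 30), 2*(-2 + O(-1))) = 1/(38 + (12 + 18)*(42 - 30) + 2*(-2 + 2*(-1))) = 1/(38 + 30*12 + 2*(-2 - 2)) = 1/(38 + 360 + 2*(-4)) = 1/(38 + 360 - 8) = 1/390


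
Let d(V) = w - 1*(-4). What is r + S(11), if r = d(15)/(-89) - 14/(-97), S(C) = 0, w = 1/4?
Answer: 3335/34532 ≈ 0.096577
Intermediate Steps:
w = ¼ ≈ 0.25000
d(V) = 17/4 (d(V) = ¼ - 1*(-4) = ¼ + 4 = 17/4)
r = 3335/34532 (r = (17/4)/(-89) - 14/(-97) = (17/4)*(-1/89) - 14*(-1/97) = -17/356 + 14/97 = 3335/34532 ≈ 0.096577)
r + S(11) = 3335/34532 + 0 = 3335/34532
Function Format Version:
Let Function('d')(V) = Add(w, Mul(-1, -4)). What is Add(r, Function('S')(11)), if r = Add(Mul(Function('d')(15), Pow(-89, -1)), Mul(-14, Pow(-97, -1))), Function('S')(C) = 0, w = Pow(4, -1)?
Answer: Rational(3335, 34532) ≈ 0.096577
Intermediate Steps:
w = Rational(1, 4) ≈ 0.25000
Function('d')(V) = Rational(17, 4) (Function('d')(V) = Add(Rational(1, 4), Mul(-1, -4)) = Add(Rational(1, 4), 4) = Rational(17, 4))
r = Rational(3335, 34532) (r = Add(Mul(Rational(17, 4), Pow(-89, -1)), Mul(-14, Pow(-97, -1))) = Add(Mul(Rational(17, 4), Rational(-1, 89)), Mul(-14, Rational(-1, 97))) = Add(Rational(-17, 356), Rational(14, 97)) = Rational(3335, 34532) ≈ 0.096577)
Add(r, Function('S')(11)) = Add(Rational(3335, 34532), 0) = Rational(3335, 34532)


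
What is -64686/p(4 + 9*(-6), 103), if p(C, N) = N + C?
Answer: -64686/53 ≈ -1220.5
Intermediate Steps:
p(C, N) = C + N
-64686/p(4 + 9*(-6), 103) = -64686/((4 + 9*(-6)) + 103) = -64686/((4 - 54) + 103) = -64686/(-50 + 103) = -64686/53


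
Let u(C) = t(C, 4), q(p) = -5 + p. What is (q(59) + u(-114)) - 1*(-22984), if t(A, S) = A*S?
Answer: 22582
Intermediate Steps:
u(C) = 4*C (u(C) = C*4 = 4*C)
(q(59) + u(-114)) - 1*(-22984) = ((-5 + 59) + 4*(-114)) - 1*(-22984) = (54 - 456) + 22984 = -402 + 22984 = 22582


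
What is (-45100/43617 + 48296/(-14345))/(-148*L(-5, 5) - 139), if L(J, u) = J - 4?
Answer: -2753486132/746443236945 ≈ -0.0036888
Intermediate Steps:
L(J, u) = -4 + J
(-45100/43617 + 48296/(-14345))/(-148*L(-5, 5) - 139) = (-45100/43617 + 48296/(-14345))/(-148*(-4 - 5) - 139) = (-45100*1/43617 + 48296*(-1/14345))/(-148*(-9) - 139) = (-45100/43617 - 48296/14345)/(1332 - 139) = -2753486132/625685865/1193 = -2753486132/625685865*1/1193 = -2753486132/746443236945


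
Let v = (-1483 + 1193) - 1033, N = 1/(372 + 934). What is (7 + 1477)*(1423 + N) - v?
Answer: 1379825657/653 ≈ 2.1131e+6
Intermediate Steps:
N = 1/1306 ≈ 0.00076570
v = -1323 (v = -290 - 1033 = -1323)
(7 + 1477)*(1423 + N) - v = (7 + 1477)*(1423 + 1/1306) - 1*(-1323) = 1484*(1858439/1306) + 1323 = 1378961738/653 + 1323 = 1379825657/653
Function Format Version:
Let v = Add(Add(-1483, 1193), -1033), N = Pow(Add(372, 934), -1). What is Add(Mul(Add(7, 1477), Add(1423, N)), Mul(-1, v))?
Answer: Rational(1379825657, 653) ≈ 2.1131e+6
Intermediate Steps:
N = Rational(1, 1306) (N = Pow(1306, -1) = Rational(1, 1306) ≈ 0.00076570)
v = -1323 (v = Add(-290, -1033) = -1323)
Add(Mul(Add(7, 1477), Add(1423, N)), Mul(-1, v)) = Add(Mul(Add(7, 1477), Add(1423, Rational(1, 1306))), Mul(-1, -1323)) = Add(Mul(1484, Rational(1858439, 1306)), 1323) = Add(Rational(1378961738, 653), 1323) = Rational(1379825657, 653)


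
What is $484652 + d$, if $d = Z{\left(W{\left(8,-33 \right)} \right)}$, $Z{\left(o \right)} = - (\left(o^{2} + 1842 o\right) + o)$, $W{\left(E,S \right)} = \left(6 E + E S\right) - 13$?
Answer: $854258$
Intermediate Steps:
$W{\left(E,S \right)} = -13 + 6 E + E S$
$Z{\left(o \right)} = - o^{2} - 1843 o$ ($Z{\left(o \right)} = - (o^{2} + 1843 o) = - o^{2} - 1843 o$)
$d = 369606$ ($d = - \left(-13 + 6 \cdot 8 + 8 \left(-33\right)\right) \left(1843 + \left(-13 + 6 \cdot 8 + 8 \left(-33\right)\right)\right) = - \left(-13 + 48 - 264\right) \left(1843 - 229\right) = \left(-1\right) \left(-229\right) \left(1843 - 229\right) = \left(-1\right) \left(-229\right) 1614 = 369606$)
$484652 + d = 484652 + 369606 = 854258$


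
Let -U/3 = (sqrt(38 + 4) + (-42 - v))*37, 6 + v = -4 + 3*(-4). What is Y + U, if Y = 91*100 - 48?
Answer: 11272 - 111*sqrt(42) ≈ 10553.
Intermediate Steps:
v = -22 (v = -6 + (-4 + 3*(-4)) = -6 + (-4 - 12) = -6 - 16 = -22)
U = 2220 - 111*sqrt(42) (U = -3*(sqrt(38 + 4) + (-42 - 1*(-22)))*37 = -3*(sqrt(42) + (-42 + 22))*37 = -3*(sqrt(42) - 20)*37 = -3*(-20 + sqrt(42))*37 = -3*(-740 + 37*sqrt(42)) = 2220 - 111*sqrt(42) ≈ 1500.6)
Y = 9052 (Y = 9100 - 48 = 9052)
Y + U = 9052 + (2220 - 111*sqrt(42)) = 11272 - 111*sqrt(42)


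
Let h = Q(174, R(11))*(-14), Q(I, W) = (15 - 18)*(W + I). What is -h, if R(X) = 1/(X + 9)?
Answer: -73101/10 ≈ -7310.1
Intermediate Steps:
R(X) = 1/(9 + X)
Q(I, W) = -3*I - 3*W (Q(I, W) = -3*(I + W) = -3*I - 3*W)
h = 73101/10 (h = (-3*174 - 3/(9 + 11))*(-14) = (-522 - 3/20)*(-14) = -10443/20*(-14) = 73101/10 ≈ 7310.1)
-h = -1*73101/10 = -73101/10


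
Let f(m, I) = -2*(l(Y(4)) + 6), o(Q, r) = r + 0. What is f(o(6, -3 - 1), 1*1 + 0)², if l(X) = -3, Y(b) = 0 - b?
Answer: 36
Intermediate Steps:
Y(b) = -b
o(Q, r) = r
f(m, I) = -6 (f(m, I) = -2*(-3 + 6) = -2*3 = -6)
f(o(6, -3 - 1), 1*1 + 0)² = (-6)² = 36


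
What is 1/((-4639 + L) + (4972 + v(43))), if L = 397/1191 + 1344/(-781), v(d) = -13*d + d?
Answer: -2343/432020 ≈ -0.0054234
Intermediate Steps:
v(d) = -12*d
L = -3251/2343 (L = 397*(1/1191) + 1344*(-1/781) = ⅓ - 1344/781 = -3251/2343 ≈ -1.3875)
1/((-4639 + L) + (4972 + v(43))) = 1/((-4639 - 3251/2343) + (4972 - 12*43)) = 1/(-10872428/2343 + (4972 - 516)) = 1/(-10872428/2343 + 4456) = 1/(-432020/2343) = -2343/432020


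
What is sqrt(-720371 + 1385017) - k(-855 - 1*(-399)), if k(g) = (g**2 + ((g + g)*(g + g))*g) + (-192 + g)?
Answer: 379067976 + sqrt(664646) ≈ 3.7907e+8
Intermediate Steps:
k(g) = -192 + g + g**2 + 4*g**3 (k(g) = (g**2 + ((2*g)*(2*g))*g) + (-192 + g) = (g**2 + (4*g**2)*g) + (-192 + g) = (g**2 + 4*g**3) + (-192 + g) = -192 + g + g**2 + 4*g**3)
sqrt(-720371 + 1385017) - k(-855 - 1*(-399)) = sqrt(-720371 + 1385017) - (-192 + (-855 - 1*(-399)) + (-855 - 1*(-399))**2 + 4*(-855 - 1*(-399))**3) = sqrt(664646) - (-192 + (-855 + 399) + (-855 + 399)**2 + 4*(-855 + 399)**3) = sqrt(664646) - (-192 - 456 + (-456)**2 + 4*(-456)**3) = sqrt(664646) - (-192 - 456 + 207936 + 4*(-94818816)) = sqrt(664646) - (-192 - 456 + 207936 - 379275264) = sqrt(664646) - 1*(-379067976) = sqrt(664646) + 379067976 = 379067976 + sqrt(664646)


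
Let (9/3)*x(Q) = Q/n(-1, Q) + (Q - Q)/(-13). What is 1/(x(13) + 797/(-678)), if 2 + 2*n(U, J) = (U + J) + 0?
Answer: -1130/349 ≈ -3.2378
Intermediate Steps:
n(U, J) = -1 + J/2 + U/2 (n(U, J) = -1 + ((U + J) + 0)/2 = -1 + ((J + U) + 0)/2 = -1 + (J + U)/2 = -1 + (J/2 + U/2) = -1 + J/2 + U/2)
x(Q) = Q/(3*(-3/2 + Q/2)) (x(Q) = (Q/(-1 + Q/2 + (½)*(-1)) + (Q - Q)/(-13))/3 = (Q/(-1 + Q/2 - ½) + 0*(-1/13))/3 = (Q/(-3/2 + Q/2) + 0)/3 = (Q/(-3/2 + Q/2))/3 = Q/(3*(-3/2 + Q/2)))
1/(x(13) + 797/(-678)) = 1/((⅔)*13/(-3 + 13) + 797/(-678)) = 1/((⅔)*13/10 + 797*(-1/678)) = 1/((⅔)*13*(⅒) - 797/678) = 1/(13/15 - 797/678) = 1/(-349/1130) = -1130/349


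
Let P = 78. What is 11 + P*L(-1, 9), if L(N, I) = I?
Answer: 713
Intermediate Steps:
11 + P*L(-1, 9) = 11 + 78*9 = 11 + 702 = 713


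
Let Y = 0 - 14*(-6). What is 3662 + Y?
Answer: 3746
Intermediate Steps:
Y = 84 (Y = 0 + 84 = 84)
3662 + Y = 3662 + 84 = 3746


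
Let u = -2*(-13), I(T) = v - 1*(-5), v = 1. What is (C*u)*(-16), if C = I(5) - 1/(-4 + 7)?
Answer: -7072/3 ≈ -2357.3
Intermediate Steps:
I(T) = 6 (I(T) = 1 - 1*(-5) = 1 + 5 = 6)
u = 26
C = 17/3 (C = 6 - 1/(-4 + 7) = 6 - 1/3 = 6 - 1*⅓ = 6 - ⅓ = 17/3 ≈ 5.6667)
(C*u)*(-16) = ((17/3)*26)*(-16) = (442/3)*(-16) = -7072/3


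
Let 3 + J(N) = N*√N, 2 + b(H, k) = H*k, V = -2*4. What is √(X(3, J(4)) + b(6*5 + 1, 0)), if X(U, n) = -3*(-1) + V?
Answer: I*√7 ≈ 2.6458*I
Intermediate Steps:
V = -8
b(H, k) = -2 + H*k
J(N) = -3 + N^(3/2) (J(N) = -3 + N*√N = -3 + N^(3/2))
X(U, n) = -5 (X(U, n) = -3*(-1) - 8 = 3 - 8 = -5)
√(X(3, J(4)) + b(6*5 + 1, 0)) = √(-5 + (-2 + (6*5 + 1)*0)) = √(-5 + (-2 + (30 + 1)*0)) = √(-5 + (-2 + 31*0)) = √(-5 + (-2 + 0)) = √(-5 - 2) = √(-7) = I*√7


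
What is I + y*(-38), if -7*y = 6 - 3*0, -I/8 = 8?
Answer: -220/7 ≈ -31.429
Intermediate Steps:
I = -64 (I = -8*8 = -64)
y = -6/7 (y = -(6 - 3*0)/7 = -(6 + 0)/7 = -⅐*6 = -6/7 ≈ -0.85714)
I + y*(-38) = -64 - 6/7*(-38) = -64 + 228/7 = -220/7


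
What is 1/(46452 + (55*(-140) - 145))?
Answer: 1/38607 ≈ 2.5902e-5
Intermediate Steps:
1/(46452 + (55*(-140) - 145)) = 1/(46452 + (-7700 - 145)) = 1/(46452 - 7845) = 1/38607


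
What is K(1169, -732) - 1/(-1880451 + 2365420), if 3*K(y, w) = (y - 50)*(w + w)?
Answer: -264827991769/484969 ≈ -5.4607e+5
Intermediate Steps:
K(y, w) = 2*w*(-50 + y)/3 (K(y, w) = ((y - 50)*(w + w))/3 = ((-50 + y)*(2*w))/3 = (2*w*(-50 + y))/3 = 2*w*(-50 + y)/3)
K(1169, -732) - 1/(-1880451 + 2365420) = (⅔)*(-732)*(-50 + 1169) - 1/(-1880451 + 2365420) = (⅔)*(-732)*1119 - 1/484969 = -546072 - 1*1/484969 = -546072 - 1/484969 = -264827991769/484969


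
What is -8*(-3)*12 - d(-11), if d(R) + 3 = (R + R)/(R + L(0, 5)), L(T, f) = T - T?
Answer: 289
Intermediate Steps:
L(T, f) = 0
d(R) = -1 (d(R) = -3 + (R + R)/(R + 0) = -3 + (2*R)/R = -3 + 2 = -1)
-8*(-3)*12 - d(-11) = -8*(-3)*12 - 1*(-1) = 24*12 + 1 = 288 + 1 = 289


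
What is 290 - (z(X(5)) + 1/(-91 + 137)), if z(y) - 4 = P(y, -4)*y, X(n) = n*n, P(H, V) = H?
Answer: -15595/46 ≈ -339.02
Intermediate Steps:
X(n) = n²
z(y) = 4 + y² (z(y) = 4 + y*y = 4 + y²)
290 - (z(X(5)) + 1/(-91 + 137)) = 290 - ((4 + (5²)²) + 1/(-91 + 137)) = 290 - ((4 + 25²) + 1/46) = 290 - ((4 + 625) + 1/46) = 290 - (629 + 1/46) = 290 - 1*28935/46 = 290 - 28935/46 = -15595/46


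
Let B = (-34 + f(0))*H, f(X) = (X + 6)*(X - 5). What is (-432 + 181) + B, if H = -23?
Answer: 1221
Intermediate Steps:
f(X) = (-5 + X)*(6 + X) (f(X) = (6 + X)*(-5 + X) = (-5 + X)*(6 + X))
B = 1472 (B = (-34 + (-30 + 0 + 0²))*(-23) = (-34 + (-30 + 0 + 0))*(-23) = (-34 - 30)*(-23) = -64*(-23) = 1472)
(-432 + 181) + B = (-432 + 181) + 1472 = -251 + 1472 = 1221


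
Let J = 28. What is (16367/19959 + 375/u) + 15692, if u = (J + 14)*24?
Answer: 11693562355/745136 ≈ 15693.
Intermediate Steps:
u = 1008 (u = (28 + 14)*24 = 42*24 = 1008)
(16367/19959 + 375/u) + 15692 = (16367/19959 + 375/1008) + 15692 = (16367*(1/19959) + 375*(1/1008)) + 15692 = (16367/19959 + 125/336) + 15692 = 888243/745136 + 15692 = 11693562355/745136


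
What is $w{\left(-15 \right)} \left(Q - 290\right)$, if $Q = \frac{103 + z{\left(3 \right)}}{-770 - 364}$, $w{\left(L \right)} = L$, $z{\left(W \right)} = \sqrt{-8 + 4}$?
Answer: $\frac{1644815}{378} + \frac{5 i}{189} \approx 4351.4 + 0.026455 i$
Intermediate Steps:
$z{\left(W \right)} = 2 i$ ($z{\left(W \right)} = \sqrt{-4} = 2 i$)
$Q = - \frac{103}{1134} - \frac{i}{567}$ ($Q = \frac{103 + 2 i}{-770 - 364} = \frac{103 + 2 i}{-1134} = \left(103 + 2 i\right) \left(- \frac{1}{1134}\right) = - \frac{103}{1134} - \frac{i}{567} \approx -0.090829 - 0.0017637 i$)
$w{\left(-15 \right)} \left(Q - 290\right) = - 15 \left(\left(- \frac{103}{1134} - \frac{i}{567}\right) - 290\right) = - 15 \left(- \frac{328963}{1134} - \frac{i}{567}\right) = \frac{1644815}{378} + \frac{5 i}{189}$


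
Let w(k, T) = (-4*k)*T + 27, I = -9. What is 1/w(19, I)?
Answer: 1/711 ≈ 0.0014065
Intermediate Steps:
w(k, T) = 27 - 4*T*k (w(k, T) = -4*T*k + 27 = 27 - 4*T*k)
1/w(19, I) = 1/(27 - 4*(-9)*19) = 1/(27 + 684) = 1/711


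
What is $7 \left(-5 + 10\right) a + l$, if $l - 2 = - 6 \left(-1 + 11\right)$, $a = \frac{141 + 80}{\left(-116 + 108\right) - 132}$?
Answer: $- \frac{453}{4} \approx -113.25$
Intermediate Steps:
$a = - \frac{221}{140}$ ($a = \frac{221}{-8 - 132} = \frac{221}{-140} = 221 \left(- \frac{1}{140}\right) = - \frac{221}{140} \approx -1.5786$)
$l = -58$ ($l = 2 - 6 \left(-1 + 11\right) = 2 - 60 = -58$)
$7 \left(-5 + 10\right) a + l = 7 \left(-5 + 10\right) \left(- \frac{221}{140}\right) - 58 = 7 \cdot 5 \left(- \frac{221}{140}\right) - 58 = 35 \left(- \frac{221}{140}\right) - 58 = - \frac{221}{4} - 58 = - \frac{453}{4}$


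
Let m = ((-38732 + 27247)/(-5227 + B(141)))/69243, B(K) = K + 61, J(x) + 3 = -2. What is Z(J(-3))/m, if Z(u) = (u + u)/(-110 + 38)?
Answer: 38660675/9188 ≈ 4207.7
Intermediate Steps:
J(x) = -5 (J(x) = -3 - 2 = -5)
B(K) = 61 + K
Z(u) = -u/36 (Z(u) = (2*u)/(-72) = (2*u)*(-1/72) = -u/36)
m = 2297/69589215 (m = ((-38732 + 27247)/(-5227 + (61 + 141)))/69243 = -11485/(-5227 + 202)*(1/69243) = -11485/(-5025)*(1/69243) = -11485*(-1/5025)*(1/69243) = (2297/1005)*(1/69243) = 2297/69589215 ≈ 3.3008e-5)
Z(J(-3))/m = (-1/36*(-5))/(2297/69589215) = (5/36)*(69589215/2297) = 38660675/9188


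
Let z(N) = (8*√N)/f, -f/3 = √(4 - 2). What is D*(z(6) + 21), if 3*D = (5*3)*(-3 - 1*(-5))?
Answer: 210 - 80*√3/3 ≈ 163.81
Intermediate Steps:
D = 10 (D = ((5*3)*(-3 - 1*(-5)))/3 = (15*(-3 + 5))/3 = (15*2)/3 = (⅓)*30 = 10)
f = -3*√2 (f = -3*√(4 - 2) = -3*√2 ≈ -4.2426)
z(N) = -4*√2*√N/3 (z(N) = (8*√N)/((-3*√2)) = (8*√N)*(-√2/6) = -4*√2*√N/3)
D*(z(6) + 21) = 10*(-4*√2*√6/3 + 21) = 10*(-8*√3/3 + 21) = 10*(21 - 8*√3/3) = 210 - 80*√3/3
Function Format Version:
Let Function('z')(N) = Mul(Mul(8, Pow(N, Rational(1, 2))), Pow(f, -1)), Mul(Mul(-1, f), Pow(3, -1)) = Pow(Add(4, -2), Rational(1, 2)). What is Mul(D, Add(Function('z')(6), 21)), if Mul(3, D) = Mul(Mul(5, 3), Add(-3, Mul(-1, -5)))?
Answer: Add(210, Mul(Rational(-80, 3), Pow(3, Rational(1, 2)))) ≈ 163.81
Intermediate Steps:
D = 10 (D = Mul(Rational(1, 3), Mul(Mul(5, 3), Add(-3, Mul(-1, -5)))) = Mul(Rational(1, 3), Mul(15, Add(-3, 5))) = Mul(Rational(1, 3), Mul(15, 2)) = Mul(Rational(1, 3), 30) = 10)
f = Mul(-3, Pow(2, Rational(1, 2))) (f = Mul(-3, Pow(Add(4, -2), Rational(1, 2))) = Mul(-3, Pow(2, Rational(1, 2))) ≈ -4.2426)
Function('z')(N) = Mul(Rational(-4, 3), Pow(2, Rational(1, 2)), Pow(N, Rational(1, 2))) (Function('z')(N) = Mul(Mul(8, Pow(N, Rational(1, 2))), Pow(Mul(-3, Pow(2, Rational(1, 2))), -1)) = Mul(Mul(8, Pow(N, Rational(1, 2))), Mul(Rational(-1, 6), Pow(2, Rational(1, 2)))) = Mul(Rational(-4, 3), Pow(2, Rational(1, 2)), Pow(N, Rational(1, 2))))
Mul(D, Add(Function('z')(6), 21)) = Mul(10, Add(Mul(Rational(-4, 3), Pow(2, Rational(1, 2)), Pow(6, Rational(1, 2))), 21)) = Mul(10, Add(Mul(Rational(-8, 3), Pow(3, Rational(1, 2))), 21)) = Mul(10, Add(21, Mul(Rational(-8, 3), Pow(3, Rational(1, 2))))) = Add(210, Mul(Rational(-80, 3), Pow(3, Rational(1, 2))))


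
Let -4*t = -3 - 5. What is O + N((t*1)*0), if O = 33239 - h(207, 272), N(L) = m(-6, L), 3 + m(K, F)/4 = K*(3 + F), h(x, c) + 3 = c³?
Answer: -20090490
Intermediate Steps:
t = 2 (t = -(-3 - 5)/4 = -¼*(-8) = 2)
h(x, c) = -3 + c³
m(K, F) = -12 + 4*K*(3 + F) (m(K, F) = -12 + 4*(K*(3 + F)) = -12 + 4*K*(3 + F))
N(L) = -84 - 24*L (N(L) = -12 + 12*(-6) + 4*L*(-6) = -12 - 72 - 24*L = -84 - 24*L)
O = -20090406 (O = 33239 - (-3 + 272³) = 33239 - (-3 + 20123648) = 33239 - 1*20123645 = 33239 - 20123645 = -20090406)
O + N((t*1)*0) = -20090406 + (-84 - 24*2*1*0) = -20090406 + (-84 - 48*0) = -20090406 + (-84 - 24*0) = -20090406 + (-84 + 0) = -20090406 - 84 = -20090490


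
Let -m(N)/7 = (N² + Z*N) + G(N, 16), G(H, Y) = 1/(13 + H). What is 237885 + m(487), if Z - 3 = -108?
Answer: -532176507/500 ≈ -1.0644e+6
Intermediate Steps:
Z = -105 (Z = 3 - 108 = -105)
m(N) = -7*N² - 7/(13 + N) + 735*N (m(N) = -7*((N² - 105*N) + 1/(13 + N)) = -7*(N² + 1/(13 + N) - 105*N) = -7*N² - 7/(13 + N) + 735*N)
237885 + m(487) = 237885 + 7*(-1 + 487*(13 + 487)*(105 - 1*487))/(13 + 487) = 237885 + 7*(-1 + 487*500*(105 - 487))/500 = 237885 + 7*(1/500)*(-1 + 487*500*(-382)) = 237885 + 7*(1/500)*(-1 - 93017000) = 237885 + 7*(1/500)*(-93017001) = 237885 - 651119007/500 = -532176507/500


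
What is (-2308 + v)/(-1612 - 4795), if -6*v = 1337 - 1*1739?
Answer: 2241/6407 ≈ 0.34977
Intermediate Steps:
v = 67 (v = -(1337 - 1*1739)/6 = -(1337 - 1739)/6 = -1/6*(-402) = 67)
(-2308 + v)/(-1612 - 4795) = (-2308 + 67)/(-1612 - 4795) = -2241/(-6407) = -2241*(-1/6407) = 2241/6407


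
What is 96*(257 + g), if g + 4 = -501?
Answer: -23808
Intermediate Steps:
g = -505 (g = -4 - 501 = -505)
96*(257 + g) = 96*(257 - 505) = 96*(-248) = -23808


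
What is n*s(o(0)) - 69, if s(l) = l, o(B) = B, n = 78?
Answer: -69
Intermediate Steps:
n*s(o(0)) - 69 = 78*0 - 69 = 0 - 69 = -69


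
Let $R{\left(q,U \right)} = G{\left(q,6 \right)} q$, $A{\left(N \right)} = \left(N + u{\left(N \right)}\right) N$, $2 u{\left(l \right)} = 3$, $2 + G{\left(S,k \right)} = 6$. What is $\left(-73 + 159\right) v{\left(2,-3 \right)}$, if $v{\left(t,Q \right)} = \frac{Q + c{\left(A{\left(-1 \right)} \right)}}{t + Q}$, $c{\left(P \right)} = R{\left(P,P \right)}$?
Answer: $430$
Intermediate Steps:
$G{\left(S,k \right)} = 4$ ($G{\left(S,k \right)} = -2 + 6 = 4$)
$u{\left(l \right)} = \frac{3}{2}$ ($u{\left(l \right)} = \frac{1}{2} \cdot 3 = \frac{3}{2}$)
$A{\left(N \right)} = N \left(\frac{3}{2} + N\right)$ ($A{\left(N \right)} = \left(N + \frac{3}{2}\right) N = \left(\frac{3}{2} + N\right) N = N \left(\frac{3}{2} + N\right)$)
$R{\left(q,U \right)} = 4 q$
$c{\left(P \right)} = 4 P$
$v{\left(t,Q \right)} = \frac{-2 + Q}{Q + t}$ ($v{\left(t,Q \right)} = \frac{Q + 4 \cdot \frac{1}{2} \left(-1\right) \left(3 + 2 \left(-1\right)\right)}{t + Q} = \frac{Q + 4 \cdot \frac{1}{2} \left(-1\right) \left(3 - 2\right)}{Q + t} = \frac{Q + 4 \cdot \frac{1}{2} \left(-1\right) 1}{Q + t} = \frac{Q + 4 \left(- \frac{1}{2}\right)}{Q + t} = \frac{Q - 2}{Q + t} = \frac{-2 + Q}{Q + t}$)
$\left(-73 + 159\right) v{\left(2,-3 \right)} = \left(-73 + 159\right) \frac{-2 - 3}{-3 + 2} = 86 \frac{1}{-1} \left(-5\right) = 86 \left(\left(-1\right) \left(-5\right)\right) = 86 \cdot 5 = 430$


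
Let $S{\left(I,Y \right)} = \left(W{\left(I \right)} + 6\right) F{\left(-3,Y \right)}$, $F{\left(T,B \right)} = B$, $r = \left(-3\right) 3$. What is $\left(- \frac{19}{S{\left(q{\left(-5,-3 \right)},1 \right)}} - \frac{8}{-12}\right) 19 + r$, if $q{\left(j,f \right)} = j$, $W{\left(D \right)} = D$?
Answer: $- \frac{1072}{3} \approx -357.33$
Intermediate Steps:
$r = -9$
$S{\left(I,Y \right)} = Y \left(6 + I\right)$ ($S{\left(I,Y \right)} = \left(I + 6\right) Y = \left(6 + I\right) Y = Y \left(6 + I\right)$)
$\left(- \frac{19}{S{\left(q{\left(-5,-3 \right)},1 \right)}} - \frac{8}{-12}\right) 19 + r = \left(- \frac{19}{1 \left(6 - 5\right)} - \frac{8}{-12}\right) 19 - 9 = \left(- \frac{19}{1 \cdot 1} - - \frac{2}{3}\right) 19 - 9 = \left(- \frac{19}{1} + \frac{2}{3}\right) 19 - 9 = \left(\left(-19\right) 1 + \frac{2}{3}\right) 19 - 9 = \left(-19 + \frac{2}{3}\right) 19 - 9 = \left(- \frac{55}{3}\right) 19 - 9 = - \frac{1045}{3} - 9 = - \frac{1072}{3}$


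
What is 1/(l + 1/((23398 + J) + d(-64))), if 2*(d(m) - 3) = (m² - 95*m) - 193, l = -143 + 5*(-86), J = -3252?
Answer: -50281/28811011 ≈ -0.0017452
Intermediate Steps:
l = -573 (l = -143 - 430 = -573)
d(m) = -187/2 + m²/2 - 95*m/2 (d(m) = 3 + ((m² - 95*m) - 193)/2 = 3 + (-193 + m² - 95*m)/2 = 3 + (-193/2 + m²/2 - 95*m/2) = -187/2 + m²/2 - 95*m/2)
1/(l + 1/((23398 + J) + d(-64))) = 1/(-573 + 1/((23398 - 3252) + (-187/2 + (½)*(-64)² - 95/2*(-64)))) = 1/(-573 + 1/(20146 + (-187/2 + (½)*4096 + 3040))) = 1/(-573 + 1/(20146 + (-187/2 + 2048 + 3040))) = 1/(-573 + 1/(20146 + 9989/2)) = 1/(-573 + 1/(50281/2)) = 1/(-573 + 2/50281) = 1/(-28811011/50281) = -50281/28811011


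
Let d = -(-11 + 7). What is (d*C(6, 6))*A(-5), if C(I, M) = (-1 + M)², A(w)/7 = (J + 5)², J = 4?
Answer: 56700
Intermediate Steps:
A(w) = 567 (A(w) = 7*(4 + 5)² = 7*9² = 7*81 = 567)
d = 4 (d = -1*(-4) = 4)
(d*C(6, 6))*A(-5) = (4*(-1 + 6)²)*567 = (4*5²)*567 = (4*25)*567 = 100*567 = 56700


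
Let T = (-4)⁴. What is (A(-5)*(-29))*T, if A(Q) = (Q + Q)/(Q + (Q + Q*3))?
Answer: -14848/5 ≈ -2969.6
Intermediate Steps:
T = 256
A(Q) = ⅖ (A(Q) = (2*Q)/(Q + (Q + 3*Q)) = (2*Q)/(Q + 4*Q) = (2*Q)/((5*Q)) = (2*Q)*(1/(5*Q)) = ⅖)
(A(-5)*(-29))*T = ((⅖)*(-29))*256 = -58/5*256 = -14848/5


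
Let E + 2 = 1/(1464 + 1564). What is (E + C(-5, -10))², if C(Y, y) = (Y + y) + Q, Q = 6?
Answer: 1109356249/9168784 ≈ 120.99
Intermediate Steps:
C(Y, y) = 6 + Y + y (C(Y, y) = (Y + y) + 6 = 6 + Y + y)
E = -6055/3028 (E = -2 + 1/(1464 + 1564) = -2 + 1/3028 = -6055/3028 ≈ -1.9997)
(E + C(-5, -10))² = (-6055/3028 + (6 - 5 - 10))² = (-6055/3028 - 9)² = (-33307/3028)² = 1109356249/9168784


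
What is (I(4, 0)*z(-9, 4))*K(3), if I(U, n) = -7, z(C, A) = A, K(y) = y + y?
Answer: -168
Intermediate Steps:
K(y) = 2*y
(I(4, 0)*z(-9, 4))*K(3) = (-7*4)*(2*3) = -28*6 = -168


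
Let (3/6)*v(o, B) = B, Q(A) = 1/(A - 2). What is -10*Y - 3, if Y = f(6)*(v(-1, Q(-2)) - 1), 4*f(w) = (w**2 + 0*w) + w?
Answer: 309/2 ≈ 154.50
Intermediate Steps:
Q(A) = 1/(-2 + A)
v(o, B) = 2*B
f(w) = w/4 + w**2/4 (f(w) = ((w**2 + 0*w) + w)/4 = ((w**2 + 0) + w)/4 = (w**2 + w)/4 = (w + w**2)/4 = w/4 + w**2/4)
Y = -63/4 (Y = ((1/4)*6*(1 + 6))*(2/(-2 - 2) - 1) = ((1/4)*6*7)*(2/(-4) - 1) = 21*(2*(-1/4) - 1)/2 = 21*(-1/2 - 1)/2 = (21/2)*(-3/2) = -63/4 ≈ -15.750)
-10*Y - 3 = -10*(-63/4) - 3 = 315/2 - 3 = 309/2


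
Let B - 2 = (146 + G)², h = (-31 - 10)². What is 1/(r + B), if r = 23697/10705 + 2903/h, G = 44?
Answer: 17995105/649730191982 ≈ 2.7696e-5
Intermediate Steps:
h = 1681 (h = (-41)² = 1681)
B = 36102 (B = 2 + (146 + 44)² = 2 + 190² = 2 + 36100 = 36102)
r = 70911272/17995105 (r = 23697/10705 + 2903/1681 = 70911272/17995105 ≈ 3.9406)
1/(r + B) = 1/(70911272/17995105 + 36102) = 1/(649730191982/17995105) = 17995105/649730191982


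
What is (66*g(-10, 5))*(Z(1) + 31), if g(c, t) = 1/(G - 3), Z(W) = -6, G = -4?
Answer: -1650/7 ≈ -235.71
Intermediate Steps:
g(c, t) = -⅐ (g(c, t) = 1/(-4 - 3) = 1/(-7) = -⅐)
(66*g(-10, 5))*(Z(1) + 31) = (66*(-⅐))*(-6 + 31) = -66/7*25 = -1650/7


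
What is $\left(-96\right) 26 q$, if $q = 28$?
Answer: $-69888$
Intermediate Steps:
$\left(-96\right) 26 q = \left(-96\right) 26 \cdot 28 = \left(-2496\right) 28 = -69888$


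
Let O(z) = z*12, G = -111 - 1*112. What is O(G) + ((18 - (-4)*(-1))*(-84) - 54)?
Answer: -3906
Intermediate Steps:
G = -223 (G = -111 - 112 = -223)
O(z) = 12*z
O(G) + ((18 - (-4)*(-1))*(-84) - 54) = 12*(-223) + ((18 - (-4)*(-1))*(-84) - 54) = -2676 + ((18 - 1*4)*(-84) - 54) = -2676 + ((18 - 4)*(-84) - 54) = -2676 + (14*(-84) - 54) = -2676 + (-1176 - 54) = -2676 - 1230 = -3906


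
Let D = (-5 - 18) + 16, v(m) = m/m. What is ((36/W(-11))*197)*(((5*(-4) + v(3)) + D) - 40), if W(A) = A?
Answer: 42552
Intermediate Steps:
v(m) = 1
D = -7 (D = -23 + 16 = -7)
((36/W(-11))*197)*(((5*(-4) + v(3)) + D) - 40) = ((36/(-11))*197)*(((5*(-4) + 1) - 7) - 40) = ((36*(-1/11))*197)*(((-20 + 1) - 7) - 40) = (-36/11*197)*((-19 - 7) - 40) = -7092*(-26 - 40)/11 = -7092/11*(-66) = 42552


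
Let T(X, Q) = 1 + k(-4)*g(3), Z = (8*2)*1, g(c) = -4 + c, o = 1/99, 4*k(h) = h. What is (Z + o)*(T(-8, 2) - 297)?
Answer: -467575/99 ≈ -4723.0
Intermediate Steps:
k(h) = h/4
o = 1/99 ≈ 0.010101
Z = 16 (Z = 16*1 = 16)
T(X, Q) = 2 (T(X, Q) = 1 + ((¼)*(-4))*(-4 + 3) = 1 - 1*(-1) = 1 + 1 = 2)
(Z + o)*(T(-8, 2) - 297) = (16 + 1/99)*(2 - 297) = (1585/99)*(-295) = -467575/99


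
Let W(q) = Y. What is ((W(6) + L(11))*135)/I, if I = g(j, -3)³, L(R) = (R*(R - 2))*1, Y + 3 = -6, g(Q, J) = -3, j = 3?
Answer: -450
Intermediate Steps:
Y = -9 (Y = -3 - 6 = -9)
W(q) = -9
L(R) = R*(-2 + R) (L(R) = (R*(-2 + R))*1 = R*(-2 + R))
I = -27 (I = (-3)³ = -27)
((W(6) + L(11))*135)/I = ((-9 + 11*(-2 + 11))*135)/(-27) = ((-9 + 11*9)*135)*(-1/27) = ((-9 + 99)*135)*(-1/27) = (90*135)*(-1/27) = 12150*(-1/27) = -450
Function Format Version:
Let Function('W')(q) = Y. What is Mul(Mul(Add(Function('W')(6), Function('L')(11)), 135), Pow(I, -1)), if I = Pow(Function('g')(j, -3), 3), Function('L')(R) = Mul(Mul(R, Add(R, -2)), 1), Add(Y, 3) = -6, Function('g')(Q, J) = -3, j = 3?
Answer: -450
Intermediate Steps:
Y = -9 (Y = Add(-3, -6) = -9)
Function('W')(q) = -9
Function('L')(R) = Mul(R, Add(-2, R)) (Function('L')(R) = Mul(Mul(R, Add(-2, R)), 1) = Mul(R, Add(-2, R)))
I = -27 (I = Pow(-3, 3) = -27)
Mul(Mul(Add(Function('W')(6), Function('L')(11)), 135), Pow(I, -1)) = Mul(Mul(Add(-9, Mul(11, Add(-2, 11))), 135), Pow(-27, -1)) = Mul(Mul(Add(-9, Mul(11, 9)), 135), Rational(-1, 27)) = Mul(Mul(Add(-9, 99), 135), Rational(-1, 27)) = Mul(Mul(90, 135), Rational(-1, 27)) = Mul(12150, Rational(-1, 27)) = -450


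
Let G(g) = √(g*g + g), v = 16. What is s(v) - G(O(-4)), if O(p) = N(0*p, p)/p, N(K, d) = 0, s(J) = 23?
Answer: 23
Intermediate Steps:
O(p) = 0 (O(p) = 0/p = 0)
G(g) = √(g + g²) (G(g) = √(g² + g) = √(g + g²))
s(v) - G(O(-4)) = 23 - √(0*(1 + 0)) = 23 - √(0*1) = 23 - √0 = 23 - 1*0 = 23 + 0 = 23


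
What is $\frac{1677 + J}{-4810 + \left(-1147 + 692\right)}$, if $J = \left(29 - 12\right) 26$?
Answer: $- \frac{163}{405} \approx -0.40247$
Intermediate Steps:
$J = 442$ ($J = 17 \cdot 26 = 442$)
$\frac{1677 + J}{-4810 + \left(-1147 + 692\right)} = \frac{1677 + 442}{-4810 + \left(-1147 + 692\right)} = \frac{2119}{-4810 - 455} = \frac{2119}{-5265} = 2119 \left(- \frac{1}{5265}\right) = - \frac{163}{405}$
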